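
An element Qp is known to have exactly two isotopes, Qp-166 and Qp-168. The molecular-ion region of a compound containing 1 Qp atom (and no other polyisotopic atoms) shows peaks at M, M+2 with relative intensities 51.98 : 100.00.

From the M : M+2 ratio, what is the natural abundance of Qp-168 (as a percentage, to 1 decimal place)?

65.8%

Let p = fractional abundance of Qp-166. I(M+2)/I(M) = [C(1,1)·p^0·(1−p)] / p^1 = 1·(1−p)/p = 100.00/51.98 = 1.9238
(1−p)/p = 1.9238/1 = 1.9238  ⇒  p = 1/(1 + 1.9238) = 0.3420
Qp-166: 34.2%, Qp-168: 65.8%.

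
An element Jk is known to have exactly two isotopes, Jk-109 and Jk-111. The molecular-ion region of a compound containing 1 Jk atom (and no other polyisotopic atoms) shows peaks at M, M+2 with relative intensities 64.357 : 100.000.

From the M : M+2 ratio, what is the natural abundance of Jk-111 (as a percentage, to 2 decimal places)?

60.84%

Write p for the Jk-109 fraction. I(M+2)/I(M) = [C(1,1)·p^0·(1−p)] / p^1 = 1·(1−p)/p = 100.000/64.357 = 1.5538
(1−p)/p = 1.5538/1 = 1.5538  ⇒  p = 1/(1 + 1.5538) = 0.3916
Jk-109: 39.16%, Jk-111: 60.84%.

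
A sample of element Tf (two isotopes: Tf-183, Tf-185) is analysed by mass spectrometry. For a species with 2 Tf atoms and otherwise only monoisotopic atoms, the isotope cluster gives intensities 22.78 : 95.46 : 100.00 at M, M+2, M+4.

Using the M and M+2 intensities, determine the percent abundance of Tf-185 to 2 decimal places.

Let p = fractional abundance of Tf-183. I(M+2)/I(M) = [C(2,1)·p^1·(1−p)] / p^2 = 2·(1−p)/p = 95.46/22.78 = 4.1905
(1−p)/p = 4.1905/2 = 2.0953  ⇒  p = 1/(1 + 2.0953) = 0.3231
Tf-183: 32.31%, Tf-185: 67.69%.

67.69%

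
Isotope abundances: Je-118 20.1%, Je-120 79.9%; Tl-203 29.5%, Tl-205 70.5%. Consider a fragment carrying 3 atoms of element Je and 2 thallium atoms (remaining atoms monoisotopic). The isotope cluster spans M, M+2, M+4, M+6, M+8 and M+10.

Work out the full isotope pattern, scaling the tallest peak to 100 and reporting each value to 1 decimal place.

0.2 : 2.9 : 19.3 : 62.6 : 100.0 : 62.8

Element Je pattern (n=3): 0.0081206 : 0.0968412 : 0.3849558 : 0.5100824
Thallium pattern (n=2): 0.087025 : 0.41595 : 0.497025
Convolve the two distributions (both contribute in 2-u steps):
  M: 0.0081206×0.087025 = 0.000707
  M+2: 0.0081206×0.41595 + 0.0968412×0.087025 = 0.011805
  M+4: 0.0081206×0.497025 + 0.0968412×0.41595 + 0.3849558×0.087025 = 0.077818
  M+6: 0.0968412×0.497025 + 0.3849558×0.41595 + 0.5100824×0.087025 = 0.252645
  M+8: 0.3849558×0.497025 + 0.5100824×0.41595 = 0.403501
  M+10: 0.5100824×0.497025 = 0.253524
Scale to base peak (0.403501) = 100: 0.2 : 2.9 : 19.3 : 62.6 : 100.0 : 62.8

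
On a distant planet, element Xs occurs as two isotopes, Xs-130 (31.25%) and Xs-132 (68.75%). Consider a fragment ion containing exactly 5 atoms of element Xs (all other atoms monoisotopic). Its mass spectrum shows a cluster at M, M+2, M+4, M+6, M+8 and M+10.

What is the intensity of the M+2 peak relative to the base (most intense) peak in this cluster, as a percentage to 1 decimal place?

Binomial terms of (0.3125 + 0.6875)^5: M 0.0030, M+2 0.0328, M+4 0.1442, M+6 0.3173, M+8 0.3491, M+10 0.1536 → M+8 is the base peak.
P(M+8) = C(5,4) × 0.3125^1 × 0.6875^4 = 5 × 0.3125 × 0.22340393 = 0.349069 (base)
P(M+2) = C(5,1) × 0.3125^4 × 0.6875^1 = 5 × 0.00953674 × 0.6875 = 0.032783
Relative intensity = 0.032783 / 0.349069 × 100 = 9.4

9.4%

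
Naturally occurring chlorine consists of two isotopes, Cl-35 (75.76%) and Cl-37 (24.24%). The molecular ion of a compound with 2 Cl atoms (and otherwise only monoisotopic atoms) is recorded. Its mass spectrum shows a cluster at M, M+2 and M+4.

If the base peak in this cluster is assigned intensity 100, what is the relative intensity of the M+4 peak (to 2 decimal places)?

10.24

Term probabilities: M 0.5740, M+2 0.3673, M+4 0.0588. Base peak = M.
P(M) = C(2,0) × 0.7576^2 × 0.2424^0 = 1 × 0.57395776 × 1.0000 = 0.573958 (base)
P(M+4) = C(2,2) × 0.7576^0 × 0.2424^2 = 1 × 1.0000 × 0.05875776 = 0.058758
Relative intensity = 0.058758 / 0.573958 × 100 = 10.24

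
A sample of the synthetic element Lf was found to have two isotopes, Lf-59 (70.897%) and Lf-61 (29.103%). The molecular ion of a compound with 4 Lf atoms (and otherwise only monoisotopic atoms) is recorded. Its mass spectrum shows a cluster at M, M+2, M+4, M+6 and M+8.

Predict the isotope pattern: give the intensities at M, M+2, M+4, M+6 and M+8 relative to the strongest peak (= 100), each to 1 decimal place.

60.9 : 100.0 : 61.6 : 16.9 : 1.7

Expanding (0.70897 + 0.29103)^4:
P(M) = 0.70897^4 = 0.252645
P(M+2) = 4 × 0.70897^3 × 0.29103^1 = 0.414841
P(M+4) = 6 × 0.70897^2 × 0.29103^2 = 0.255436
P(M+6) = 4 × 0.70897^1 × 0.29103^3 = 0.069904
P(M+8) = 0.29103^4 = 0.007174
The M+2 peak is largest (0.414841); scaling to 100 gives 60.9 : 100.0 : 61.6 : 16.9 : 1.7.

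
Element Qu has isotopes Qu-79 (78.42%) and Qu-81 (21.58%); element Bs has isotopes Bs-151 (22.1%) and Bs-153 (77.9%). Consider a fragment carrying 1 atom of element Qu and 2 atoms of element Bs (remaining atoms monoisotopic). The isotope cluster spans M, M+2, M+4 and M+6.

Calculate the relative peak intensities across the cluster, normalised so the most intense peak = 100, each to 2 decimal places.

Element Qu pattern (n=1): 0.7842 : 0.2158
Element Bs pattern (n=2): 0.048841 : 0.344318 : 0.606841
Convolve the two distributions (both contribute in 2-u steps):
  M: 0.7842×0.048841 = 0.038301
  M+2: 0.7842×0.344318 + 0.2158×0.048841 = 0.280554
  M+4: 0.7842×0.606841 + 0.2158×0.344318 = 0.550189
  M+6: 0.2158×0.606841 = 0.130956
Scale to base peak (0.550189) = 100: 6.96 : 50.99 : 100.00 : 23.80

6.96 : 50.99 : 100.00 : 23.80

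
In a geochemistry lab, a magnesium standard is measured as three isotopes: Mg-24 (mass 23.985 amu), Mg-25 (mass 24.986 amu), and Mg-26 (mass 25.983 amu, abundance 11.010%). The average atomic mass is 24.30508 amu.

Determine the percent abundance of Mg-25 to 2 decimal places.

Let x and y be the fractions of Mg-24 and Mg-25. Then x + y = 1 − 0.11010 = 0.88990 and 23.985x + 24.986y = 24.30508 − 0.11010×25.983 = 21.4443517.
Substituting: 23.985x + 24.986(0.88990 − x) = 21.4443517
(23.985 − 24.986)x = -0.7906897  ⇒  x = 0.78990, y = 0.10000
Mg-24: 78.99%, Mg-25: 10.00%.

10.00%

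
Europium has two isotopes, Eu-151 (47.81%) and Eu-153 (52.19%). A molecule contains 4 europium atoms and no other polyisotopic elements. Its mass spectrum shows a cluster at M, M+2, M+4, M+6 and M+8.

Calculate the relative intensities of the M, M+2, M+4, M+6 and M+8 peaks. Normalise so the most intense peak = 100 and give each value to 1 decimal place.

14.0 : 61.1 : 100.0 : 72.8 : 19.9

The 4 Eu atoms are independent, so intensities follow the terms of (0.4781 + 0.5219)^4.
P(M) = 0.4781^4 = 0.052249
P(M+2) = 4 × 0.4781^3 × 0.5219^1 = 0.228141
P(M+4) = 6 × 0.4781^2 × 0.5219^2 = 0.373563
P(M+6) = 4 × 0.4781^1 × 0.5219^3 = 0.271857
P(M+8) = 0.5219^4 = 0.074191
The M+4 peak is largest (0.373563); scaling to 100 gives 14.0 : 61.1 : 100.0 : 72.8 : 19.9.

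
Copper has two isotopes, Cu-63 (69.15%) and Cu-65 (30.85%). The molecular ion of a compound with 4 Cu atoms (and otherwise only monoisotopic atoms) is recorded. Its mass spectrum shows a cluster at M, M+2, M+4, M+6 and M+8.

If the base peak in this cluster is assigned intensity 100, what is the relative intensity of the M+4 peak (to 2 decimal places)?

(0.6915 + 0.3085)^4 gives M 0.2286, M+2 0.4080, M+4 0.2731, M+6 0.0812, M+8 0.0091; the largest is M+2.
P(M+2) = C(4,1) × 0.6915^3 × 0.3085^1 = 4 × 0.33065611 × 0.3085 = 0.408030 (base)
P(M+4) = C(4,2) × 0.6915^2 × 0.3085^2 = 6 × 0.47817225 × 0.09517225 = 0.273052
Relative intensity = 0.273052 / 0.408030 × 100 = 66.92

66.92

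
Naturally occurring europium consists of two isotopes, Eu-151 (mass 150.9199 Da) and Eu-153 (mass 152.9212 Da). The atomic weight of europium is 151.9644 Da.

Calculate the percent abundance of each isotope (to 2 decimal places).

Writing the weighted mean with unknown fraction x of Eu-151:
150.9199·x + 152.9212·(1 − x) = 151.9644
(150.9199 − 152.9212)·x = 151.9644 − 152.9212
x = -0.9568 / -2.0013 = 0.47809 → 47.81% Eu-151, 52.19% Eu-153.

Eu-151: 47.81%, Eu-153: 52.19%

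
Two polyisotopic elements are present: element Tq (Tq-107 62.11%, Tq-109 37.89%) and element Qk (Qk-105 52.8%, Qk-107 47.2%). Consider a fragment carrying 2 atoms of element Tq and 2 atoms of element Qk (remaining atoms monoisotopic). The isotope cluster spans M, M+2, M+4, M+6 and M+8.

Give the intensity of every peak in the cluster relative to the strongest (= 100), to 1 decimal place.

29.8 : 89.7 : 100.0 : 48.9 : 8.9

Element Tq pattern (n=2): 0.38576521 : 0.47066958 : 0.14356521
Element Qk pattern (n=2): 0.278784 : 0.498432 : 0.222784
Convolve the two distributions (both contribute in 2-u steps):
  M: 0.38576521×0.278784 = 0.107545
  M+2: 0.38576521×0.498432 + 0.47066958×0.278784 = 0.323493
  M+4: 0.38576521×0.222784 + 0.47066958×0.498432 + 0.14356521×0.278784 = 0.360563
  M+6: 0.47066958×0.222784 + 0.14356521×0.498432 = 0.176415
  M+8: 0.14356521×0.222784 = 0.031984
Scale to base peak (0.360563) = 100: 29.8 : 89.7 : 100.0 : 48.9 : 8.9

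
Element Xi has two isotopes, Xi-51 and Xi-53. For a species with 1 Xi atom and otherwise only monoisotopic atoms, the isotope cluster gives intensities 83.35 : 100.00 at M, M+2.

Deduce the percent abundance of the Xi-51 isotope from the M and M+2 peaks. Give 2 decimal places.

If p is the fraction of Xi that is Xi-51, then I(M+2)/I(M) = [C(1,1)·p^0·(1−p)] / p^1 = 1·(1−p)/p = 100.00/83.35 = 1.1998
(1−p)/p = 1.1998/1 = 1.1998  ⇒  p = 1/(1 + 1.1998) = 0.4546
Xi-51: 45.46%, Xi-53: 54.54%.

45.46%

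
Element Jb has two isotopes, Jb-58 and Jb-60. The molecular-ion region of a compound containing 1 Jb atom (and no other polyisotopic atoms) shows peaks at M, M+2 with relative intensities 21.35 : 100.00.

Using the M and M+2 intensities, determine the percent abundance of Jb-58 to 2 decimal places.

Write p for the Jb-58 fraction. I(M+2)/I(M) = [C(1,1)·p^0·(1−p)] / p^1 = 1·(1−p)/p = 100.00/21.35 = 4.6838
(1−p)/p = 4.6838/1 = 4.6838  ⇒  p = 1/(1 + 4.6838) = 0.1759
Jb-58: 17.59%, Jb-60: 82.41%.

17.59%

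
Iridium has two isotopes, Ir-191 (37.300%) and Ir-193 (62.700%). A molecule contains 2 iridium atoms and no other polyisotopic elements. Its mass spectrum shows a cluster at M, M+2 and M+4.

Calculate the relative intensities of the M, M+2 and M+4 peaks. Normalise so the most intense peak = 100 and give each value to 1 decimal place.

29.7 : 100.0 : 84.0

Expanding (0.37300 + 0.62700)^2:
P(M) = 0.37300^2 = 0.139129
P(M+2) = 2 × 0.37300^1 × 0.62700^1 = 0.467742
P(M+4) = 0.62700^2 = 0.393129
The M+2 peak is largest (0.467742); scaling to 100 gives 29.7 : 100.0 : 84.0.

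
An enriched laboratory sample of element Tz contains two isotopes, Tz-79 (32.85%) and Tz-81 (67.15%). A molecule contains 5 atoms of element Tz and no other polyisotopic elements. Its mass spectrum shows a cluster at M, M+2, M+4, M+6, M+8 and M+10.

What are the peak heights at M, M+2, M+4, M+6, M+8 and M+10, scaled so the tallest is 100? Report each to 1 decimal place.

The 5 Tz atoms are independent, so intensities follow the terms of (0.3285 + 0.6715)^5.
P(M) = 0.3285^5 = 0.003825
P(M+2) = 5 × 0.3285^4 × 0.6715^1 = 0.039098
P(M+4) = 10 × 0.3285^3 × 0.6715^2 = 0.159845
P(M+6) = 10 × 0.3285^2 × 0.6715^3 = 0.326745
P(M+8) = 5 × 0.3285^1 × 0.6715^4 = 0.333956
P(M+10) = 0.6715^5 = 0.136531
The M+8 peak is largest (0.333956); scaling to 100 gives 1.1 : 11.7 : 47.9 : 97.8 : 100.0 : 40.9.

1.1 : 11.7 : 47.9 : 97.8 : 100.0 : 40.9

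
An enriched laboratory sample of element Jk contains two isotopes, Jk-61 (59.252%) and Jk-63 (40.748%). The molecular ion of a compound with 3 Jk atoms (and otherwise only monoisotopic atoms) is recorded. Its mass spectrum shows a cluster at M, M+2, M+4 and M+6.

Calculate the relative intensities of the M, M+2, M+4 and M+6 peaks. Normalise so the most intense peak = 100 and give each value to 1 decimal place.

Expanding (0.59252 + 0.40748)^3:
P(M) = 0.59252^3 = 0.208022
P(M+2) = 3 × 0.59252^2 × 0.40748^1 = 0.429174
P(M+4) = 3 × 0.59252^1 × 0.40748^2 = 0.295146
P(M+6) = 0.40748^3 = 0.067658
The M+2 peak is largest (0.429174); scaling to 100 gives 48.5 : 100.0 : 68.8 : 15.8.

48.5 : 100.0 : 68.8 : 15.8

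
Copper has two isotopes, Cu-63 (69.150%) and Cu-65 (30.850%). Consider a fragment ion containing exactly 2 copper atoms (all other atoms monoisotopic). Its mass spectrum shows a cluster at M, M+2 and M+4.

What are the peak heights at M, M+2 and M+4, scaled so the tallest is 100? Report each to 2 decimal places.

Expanding (0.69150 + 0.30850)^2:
P(M) = 0.69150^2 = 0.478172
P(M+2) = 2 × 0.69150^1 × 0.30850^1 = 0.426656
P(M+4) = 0.30850^2 = 0.095172
The M peak is largest (0.478172); scaling to 100 gives 100.00 : 89.23 : 19.90.

100.00 : 89.23 : 19.90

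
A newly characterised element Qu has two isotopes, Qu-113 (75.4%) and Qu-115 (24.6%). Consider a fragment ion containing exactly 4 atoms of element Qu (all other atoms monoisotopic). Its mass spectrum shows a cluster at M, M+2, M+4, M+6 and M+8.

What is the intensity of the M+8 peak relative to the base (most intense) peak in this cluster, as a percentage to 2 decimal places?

0.87%

Binomial terms of (0.754 + 0.246)^4: M 0.3232, M+2 0.4218, M+4 0.2064, M+6 0.0449, M+8 0.0037 → M+2 is the base peak.
P(M+2) = C(4,1) × 0.754^3 × 0.246^1 = 4 × 0.42866106 × 0.2460 = 0.421802 (base)
P(M+8) = C(4,4) × 0.754^0 × 0.246^4 = 1 × 1.0000 × 0.00366219 = 0.003662
Relative intensity = 0.003662 / 0.421802 × 100 = 0.87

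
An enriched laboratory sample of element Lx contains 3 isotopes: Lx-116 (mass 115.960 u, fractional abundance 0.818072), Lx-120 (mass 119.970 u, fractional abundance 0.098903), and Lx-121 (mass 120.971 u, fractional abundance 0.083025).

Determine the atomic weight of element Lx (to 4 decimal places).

Ar = Σ fᵢ·mᵢ = 0.818072 × 115.960 + 0.098903 × 119.970 + 0.083025 × 120.971
= 94.86363 + 11.86539 + 10.04362 = 116.77264 u

116.7726 u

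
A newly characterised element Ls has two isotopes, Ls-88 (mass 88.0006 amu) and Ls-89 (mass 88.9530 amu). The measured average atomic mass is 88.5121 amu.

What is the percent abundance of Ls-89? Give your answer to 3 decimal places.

53.706%

Let x be the fractional abundance of Ls-88; then Ls-89 has abundance 1 − x.
88.0006·x + 88.9530·(1 − x) = 88.5121
(88.0006 − 88.9530)·x = 88.5121 − 88.9530
x = -0.4409 / -0.9524 = 0.46294 → 46.294% Ls-88, 53.706% Ls-89.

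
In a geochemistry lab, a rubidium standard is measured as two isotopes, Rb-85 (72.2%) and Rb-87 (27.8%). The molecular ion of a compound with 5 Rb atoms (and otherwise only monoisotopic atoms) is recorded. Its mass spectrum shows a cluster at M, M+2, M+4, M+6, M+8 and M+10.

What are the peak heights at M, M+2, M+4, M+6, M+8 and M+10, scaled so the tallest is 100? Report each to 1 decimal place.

The 5 Rb atoms are independent, so intensities follow the terms of (0.722 + 0.278)^5.
P(M) = 0.722^5 = 0.196194
P(M+2) = 5 × 0.722^4 × 0.278^1 = 0.377714
P(M+4) = 10 × 0.722^3 × 0.278^2 = 0.290872
P(M+6) = 10 × 0.722^2 × 0.278^3 = 0.111998
P(M+8) = 5 × 0.722^1 × 0.278^4 = 0.021562
P(M+10) = 0.278^5 = 0.001660
The M+2 peak is largest (0.377714); scaling to 100 gives 51.9 : 100.0 : 77.0 : 29.7 : 5.7 : 0.4.

51.9 : 100.0 : 77.0 : 29.7 : 5.7 : 0.4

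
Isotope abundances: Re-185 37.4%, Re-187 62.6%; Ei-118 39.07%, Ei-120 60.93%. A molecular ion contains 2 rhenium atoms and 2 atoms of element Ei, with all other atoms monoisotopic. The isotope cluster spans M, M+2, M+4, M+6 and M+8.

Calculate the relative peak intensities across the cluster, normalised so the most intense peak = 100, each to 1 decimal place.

Rhenium pattern (n=2): 0.139876 : 0.468248 : 0.391876
Element Ei pattern (n=2): 0.15264649 : 0.47610702 : 0.37124649
Convolve the two distributions (both contribute in 2-u steps):
  M: 0.139876×0.15264649 = 0.021352
  M+2: 0.139876×0.47610702 + 0.468248×0.15264649 = 0.138072
  M+4: 0.139876×0.37124649 + 0.468248×0.47610702 + 0.391876×0.15264649 = 0.334683
  M+6: 0.468248×0.37124649 + 0.391876×0.47610702 = 0.360410
  M+8: 0.391876×0.37124649 = 0.145483
Scale to base peak (0.360410) = 100: 5.9 : 38.3 : 92.9 : 100.0 : 40.4

5.9 : 38.3 : 92.9 : 100.0 : 40.4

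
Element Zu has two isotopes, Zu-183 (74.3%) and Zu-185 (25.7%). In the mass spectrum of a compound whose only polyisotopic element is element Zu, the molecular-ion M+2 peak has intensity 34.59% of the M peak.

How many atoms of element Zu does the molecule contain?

With n Zu atoms, P(M+2)/P(M) = C(n,1)·p^(n−1)q / p^n = n·q/p = n · 0.257/0.743.
n = 0.3459 × 0.743/0.257 = 1.00 ≈ 1

1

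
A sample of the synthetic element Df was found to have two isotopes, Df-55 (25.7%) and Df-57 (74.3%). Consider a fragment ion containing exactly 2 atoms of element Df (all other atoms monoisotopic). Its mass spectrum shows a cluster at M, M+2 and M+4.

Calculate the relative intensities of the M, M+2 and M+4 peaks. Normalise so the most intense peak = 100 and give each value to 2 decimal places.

Each Df atom is independently Df-55 (p = 0.257) or Df-57 (q = 0.743); the cluster is the binomial expansion (p + q)^2.
P(M) = 0.257^2 = 0.066049
P(M+2) = 2 × 0.257^1 × 0.743^1 = 0.381902
P(M+4) = 0.743^2 = 0.552049
The M+4 peak is largest (0.552049); scaling to 100 gives 11.96 : 69.18 : 100.00.

11.96 : 69.18 : 100.00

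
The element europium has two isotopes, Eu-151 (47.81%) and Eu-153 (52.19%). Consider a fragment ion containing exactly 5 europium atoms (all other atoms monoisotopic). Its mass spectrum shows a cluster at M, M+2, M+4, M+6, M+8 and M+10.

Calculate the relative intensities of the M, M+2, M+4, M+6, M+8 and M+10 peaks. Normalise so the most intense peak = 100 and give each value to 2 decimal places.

Expanding (0.4781 + 0.5219)^5:
P(M) = 0.4781^5 = 0.024980
P(M+2) = 5 × 0.4781^4 × 0.5219^1 = 0.136343
P(M+4) = 10 × 0.4781^3 × 0.5219^2 = 0.297667
P(M+6) = 10 × 0.4781^2 × 0.5219^3 = 0.324937
P(M+8) = 5 × 0.4781^1 × 0.5219^4 = 0.177353
P(M+10) = 0.5219^5 = 0.038720
The M+6 peak is largest (0.324937); scaling to 100 gives 7.69 : 41.96 : 91.61 : 100.00 : 54.58 : 11.92.

7.69 : 41.96 : 91.61 : 100.00 : 54.58 : 11.92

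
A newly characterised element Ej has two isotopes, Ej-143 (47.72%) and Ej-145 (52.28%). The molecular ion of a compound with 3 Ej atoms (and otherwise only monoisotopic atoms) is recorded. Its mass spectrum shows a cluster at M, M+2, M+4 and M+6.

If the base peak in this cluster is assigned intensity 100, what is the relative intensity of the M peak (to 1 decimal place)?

Binomial terms of (0.4772 + 0.5228)^3: M 0.1087, M+2 0.3572, M+4 0.3913, M+6 0.1429 → M+4 is the base peak.
P(M+4) = C(3,2) × 0.4772^1 × 0.5228^2 = 3 × 0.4772 × 0.27331984 = 0.391285 (base)
P(M) = C(3,0) × 0.4772^3 × 0.5228^0 = 1 × 0.10866791 × 1.0000 = 0.108668
Relative intensity = 0.108668 / 0.391285 × 100 = 27.8

27.8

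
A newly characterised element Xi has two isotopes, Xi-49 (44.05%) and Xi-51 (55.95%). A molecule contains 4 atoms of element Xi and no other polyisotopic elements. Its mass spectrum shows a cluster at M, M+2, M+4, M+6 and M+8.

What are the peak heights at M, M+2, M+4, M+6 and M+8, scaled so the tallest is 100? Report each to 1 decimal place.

10.3 : 52.5 : 100.0 : 84.7 : 26.9

Expanding (0.4405 + 0.5595)^4:
P(M) = 0.4405^4 = 0.037652
P(M+2) = 4 × 0.4405^3 × 0.5595^1 = 0.191292
P(M+4) = 6 × 0.4405^2 × 0.5595^2 = 0.364454
P(M+6) = 4 × 0.4405^1 × 0.5595^3 = 0.308607
P(M+8) = 0.5595^4 = 0.097994
The M+4 peak is largest (0.364454); scaling to 100 gives 10.3 : 52.5 : 100.0 : 84.7 : 26.9.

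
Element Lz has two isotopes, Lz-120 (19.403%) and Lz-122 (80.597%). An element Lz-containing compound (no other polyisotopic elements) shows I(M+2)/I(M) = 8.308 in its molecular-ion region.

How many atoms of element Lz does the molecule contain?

The M+2/M ratio from n Lz atoms is n · q/p = n · 0.80597/0.19403.
n = 8.308 × 0.19403/0.80597 = 2.00 ≈ 2

2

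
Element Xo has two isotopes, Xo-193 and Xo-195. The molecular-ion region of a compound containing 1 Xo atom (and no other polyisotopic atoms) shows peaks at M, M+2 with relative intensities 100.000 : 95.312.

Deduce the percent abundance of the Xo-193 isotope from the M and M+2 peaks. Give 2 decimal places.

51.20%

Write p for the Xo-193 fraction. I(M+2)/I(M) = [C(1,1)·p^0·(1−p)] / p^1 = 1·(1−p)/p = 95.312/100.000 = 0.9531
(1−p)/p = 0.9531/1 = 0.9531  ⇒  p = 1/(1 + 0.9531) = 0.5120
Xo-193: 51.20%, Xo-195: 48.80%.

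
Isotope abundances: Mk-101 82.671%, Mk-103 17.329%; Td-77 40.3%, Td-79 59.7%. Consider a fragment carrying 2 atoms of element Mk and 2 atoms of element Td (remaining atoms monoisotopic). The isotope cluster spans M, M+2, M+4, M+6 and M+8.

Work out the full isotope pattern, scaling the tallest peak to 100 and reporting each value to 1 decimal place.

Element Mk pattern (n=2): 0.68344942 : 0.28652115 : 0.03002942
Element Td pattern (n=2): 0.162409 : 0.481182 : 0.356409
Convolve the two distributions (both contribute in 2-u steps):
  M: 0.68344942×0.162409 = 0.110998
  M+2: 0.68344942×0.481182 + 0.28652115×0.162409 = 0.375397
  M+4: 0.68344942×0.356409 + 0.28652115×0.481182 + 0.03002942×0.162409 = 0.386333
  M+6: 0.28652115×0.356409 + 0.03002942×0.481182 = 0.116568
  M+8: 0.03002942×0.356409 = 0.010703
Scale to base peak (0.386333) = 100: 28.7 : 97.2 : 100.0 : 30.2 : 2.8

28.7 : 97.2 : 100.0 : 30.2 : 2.8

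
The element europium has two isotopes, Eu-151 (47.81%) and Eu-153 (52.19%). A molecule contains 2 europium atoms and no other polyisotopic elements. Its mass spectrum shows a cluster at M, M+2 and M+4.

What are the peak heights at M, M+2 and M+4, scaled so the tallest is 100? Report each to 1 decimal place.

Each Eu atom is independently Eu-151 (p = 0.4781) or Eu-153 (q = 0.5219); the cluster is the binomial expansion (p + q)^2.
P(M) = 0.4781^2 = 0.228580
P(M+2) = 2 × 0.4781^1 × 0.5219^1 = 0.499041
P(M+4) = 0.5219^2 = 0.272380
The M+2 peak is largest (0.499041); scaling to 100 gives 45.8 : 100.0 : 54.6.

45.8 : 100.0 : 54.6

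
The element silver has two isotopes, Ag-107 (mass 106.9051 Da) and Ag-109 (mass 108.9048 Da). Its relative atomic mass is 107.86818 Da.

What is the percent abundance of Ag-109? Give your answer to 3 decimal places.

48.161%

Writing the weighted mean with unknown fraction x of Ag-107:
106.9051·x + 108.9048·(1 − x) = 107.86818
(106.9051 − 108.9048)·x = 107.86818 − 108.9048
x = -1.03662 / -1.9997 = 0.51839 → 51.839% Ag-107, 48.161% Ag-109.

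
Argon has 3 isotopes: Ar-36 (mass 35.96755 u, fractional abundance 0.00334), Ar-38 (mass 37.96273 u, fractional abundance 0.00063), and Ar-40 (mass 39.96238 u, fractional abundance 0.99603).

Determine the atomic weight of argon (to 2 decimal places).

39.95 u

Ar = Σ fᵢ·mᵢ = 0.00334 × 35.96755 + 0.00063 × 37.96273 + 0.99603 × 39.96238
= 0.120132 + 0.023917 + 39.803729 = 39.947778 u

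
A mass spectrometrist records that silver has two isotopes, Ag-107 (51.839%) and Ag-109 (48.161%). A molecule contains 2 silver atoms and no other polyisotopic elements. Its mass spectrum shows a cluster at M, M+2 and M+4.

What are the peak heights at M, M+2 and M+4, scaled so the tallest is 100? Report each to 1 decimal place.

53.8 : 100.0 : 46.5

Each Ag atom is independently Ag-107 (p = 0.51839) or Ag-109 (q = 0.48161); the cluster is the binomial expansion (p + q)^2.
P(M) = 0.51839^2 = 0.268728
P(M+2) = 2 × 0.51839^1 × 0.48161^1 = 0.499324
P(M+4) = 0.48161^2 = 0.231948
The M+2 peak is largest (0.499324); scaling to 100 gives 53.8 : 100.0 : 46.5.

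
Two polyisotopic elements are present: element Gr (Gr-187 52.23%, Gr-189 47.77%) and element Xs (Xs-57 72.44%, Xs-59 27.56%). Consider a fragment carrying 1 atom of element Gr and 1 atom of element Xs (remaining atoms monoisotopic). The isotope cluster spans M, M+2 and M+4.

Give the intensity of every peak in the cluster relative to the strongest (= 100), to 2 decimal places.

Element Gr pattern (n=1): 0.5223 : 0.4777
Element Xs pattern (n=1): 0.7244 : 0.2756
Convolve the two distributions (both contribute in 2-u steps):
  M: 0.5223×0.7244 = 0.378354
  M+2: 0.5223×0.2756 + 0.4777×0.7244 = 0.489992
  M+4: 0.4777×0.2756 = 0.131654
Scale to base peak (0.489992) = 100: 77.22 : 100.00 : 26.87

77.22 : 100.00 : 26.87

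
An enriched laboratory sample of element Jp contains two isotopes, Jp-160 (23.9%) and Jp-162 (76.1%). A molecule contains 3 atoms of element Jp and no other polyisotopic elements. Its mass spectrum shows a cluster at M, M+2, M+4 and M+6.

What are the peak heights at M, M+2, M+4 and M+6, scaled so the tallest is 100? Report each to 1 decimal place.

Expanding (0.239 + 0.761)^3:
P(M) = 0.239^3 = 0.013652
P(M+2) = 3 × 0.239^2 × 0.761^1 = 0.130407
P(M+4) = 3 × 0.239^1 × 0.761^2 = 0.415230
P(M+6) = 0.761^3 = 0.440711
The M+6 peak is largest (0.440711); scaling to 100 gives 3.1 : 29.6 : 94.2 : 100.0.

3.1 : 29.6 : 94.2 : 100.0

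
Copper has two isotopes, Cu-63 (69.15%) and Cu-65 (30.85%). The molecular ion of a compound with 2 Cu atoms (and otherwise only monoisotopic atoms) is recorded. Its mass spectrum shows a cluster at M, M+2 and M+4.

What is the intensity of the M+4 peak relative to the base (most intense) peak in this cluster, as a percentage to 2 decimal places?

19.90%

Term probabilities: M 0.4782, M+2 0.4267, M+4 0.0952. Base peak = M.
P(M) = C(2,0) × 0.6915^2 × 0.3085^0 = 1 × 0.47817225 × 1.0000 = 0.478172 (base)
P(M+4) = C(2,2) × 0.6915^0 × 0.3085^2 = 1 × 1.0000 × 0.09517225 = 0.095172
Relative intensity = 0.095172 / 0.478172 × 100 = 19.90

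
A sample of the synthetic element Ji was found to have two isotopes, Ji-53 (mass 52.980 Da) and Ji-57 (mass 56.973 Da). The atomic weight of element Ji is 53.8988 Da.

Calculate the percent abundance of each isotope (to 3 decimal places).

Ji-53: 76.990%, Ji-57: 23.010%

With x = fraction of Ji-53 (so Ji-57 is 1 − x):
52.980·x + 56.973·(1 − x) = 53.8988
(52.980 − 56.973)·x = 53.8988 − 56.973
x = -3.0742 / -3.993 = 0.76990 → 76.990% Ji-53, 23.010% Ji-57.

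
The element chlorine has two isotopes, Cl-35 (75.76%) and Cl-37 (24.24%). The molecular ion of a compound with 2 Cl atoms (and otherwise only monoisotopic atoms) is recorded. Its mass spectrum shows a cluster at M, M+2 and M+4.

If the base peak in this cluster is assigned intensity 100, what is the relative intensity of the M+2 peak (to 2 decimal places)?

(0.7576 + 0.2424)^2 gives M 0.5740, M+2 0.3673, M+4 0.0588; the largest is M.
P(M) = C(2,0) × 0.7576^2 × 0.2424^0 = 1 × 0.57395776 × 1.0000 = 0.573958 (base)
P(M+2) = C(2,1) × 0.7576^1 × 0.2424^1 = 2 × 0.7576 × 0.2424 = 0.367284
Relative intensity = 0.367284 / 0.573958 × 100 = 63.99

63.99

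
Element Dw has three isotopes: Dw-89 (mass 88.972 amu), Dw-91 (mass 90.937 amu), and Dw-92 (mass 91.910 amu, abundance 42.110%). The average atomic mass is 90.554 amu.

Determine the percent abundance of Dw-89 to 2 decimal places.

Let x and y be the fractions of Dw-89 and Dw-91. Then x + y = 1 − 0.42110 = 0.57890 and 88.972x + 90.937y = 90.554 − 0.42110×91.910 = 51.850699.
Substituting: 88.972x + 90.937(0.57890 − x) = 51.850699
(88.972 − 90.937)x = -0.7927303  ⇒  x = 0.40343, y = 0.17547
Dw-89: 40.34%, Dw-91: 17.55%.

40.34%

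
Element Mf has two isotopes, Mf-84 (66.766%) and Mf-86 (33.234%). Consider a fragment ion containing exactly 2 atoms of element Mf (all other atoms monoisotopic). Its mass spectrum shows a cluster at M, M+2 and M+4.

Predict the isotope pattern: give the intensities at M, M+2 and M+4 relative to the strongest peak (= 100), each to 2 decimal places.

Expanding (0.66766 + 0.33234)^2:
P(M) = 0.66766^2 = 0.445770
P(M+2) = 2 × 0.66766^1 × 0.33234^1 = 0.443780
P(M+4) = 0.33234^2 = 0.110450
The M peak is largest (0.445770); scaling to 100 gives 100.00 : 99.55 : 24.78.

100.00 : 99.55 : 24.78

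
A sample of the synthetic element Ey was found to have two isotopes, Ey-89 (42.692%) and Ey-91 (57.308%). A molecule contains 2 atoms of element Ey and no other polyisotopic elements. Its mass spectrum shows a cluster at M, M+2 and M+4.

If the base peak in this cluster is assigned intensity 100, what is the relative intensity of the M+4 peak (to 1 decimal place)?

(0.42692 + 0.57308)^2 gives M 0.1823, M+2 0.4893, M+4 0.3284; the largest is M+2.
P(M+2) = C(2,1) × 0.42692^1 × 0.57308^1 = 2 × 0.42692 × 0.57308 = 0.489319 (base)
P(M+4) = C(2,2) × 0.42692^0 × 0.57308^2 = 1 × 1.0000 × 0.32842069 = 0.328421
Relative intensity = 0.328421 / 0.489319 × 100 = 67.1

67.1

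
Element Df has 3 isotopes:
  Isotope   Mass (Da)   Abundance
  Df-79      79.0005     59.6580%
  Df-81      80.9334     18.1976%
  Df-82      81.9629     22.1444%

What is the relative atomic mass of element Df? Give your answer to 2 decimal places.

80.01 Da

Average mass = Σ (abundance × isotope mass) = 0.596580 × 79.0005 + 0.181976 × 80.9334 + 0.221444 × 81.9629
= 47.13012 + 14.72794 + 18.15019 = 80.00825 Da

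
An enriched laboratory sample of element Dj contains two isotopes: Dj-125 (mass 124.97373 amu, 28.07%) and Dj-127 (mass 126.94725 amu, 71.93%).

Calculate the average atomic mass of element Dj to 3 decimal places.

Weight each isotope mass by its fractional abundance: 0.2807 × 124.97373 + 0.7193 × 126.94725
= 35.080126 + 91.313157 = 126.393283 amu

126.393 amu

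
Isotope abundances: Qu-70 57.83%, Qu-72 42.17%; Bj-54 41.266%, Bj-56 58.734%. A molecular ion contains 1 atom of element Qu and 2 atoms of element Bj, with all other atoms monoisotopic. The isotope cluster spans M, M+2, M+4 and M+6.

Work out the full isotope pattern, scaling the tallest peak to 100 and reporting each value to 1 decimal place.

24.4 : 87.2 : 100.0 : 36.0

Element Qu pattern (n=1): 0.5783 : 0.4217
Element Bj pattern (n=2): 0.17028828 : 0.48474345 : 0.34496828
Convolve the two distributions (both contribute in 2-u steps):
  M: 0.5783×0.17028828 = 0.098478
  M+2: 0.5783×0.48474345 + 0.4217×0.17028828 = 0.352138
  M+4: 0.5783×0.34496828 + 0.4217×0.48474345 = 0.403911
  M+6: 0.4217×0.34496828 = 0.145473
Scale to base peak (0.403911) = 100: 24.4 : 87.2 : 100.0 : 36.0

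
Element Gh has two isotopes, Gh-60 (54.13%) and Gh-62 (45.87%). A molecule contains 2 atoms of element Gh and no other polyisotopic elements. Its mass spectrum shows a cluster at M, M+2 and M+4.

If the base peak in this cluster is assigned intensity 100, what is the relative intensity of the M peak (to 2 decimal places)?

(0.5413 + 0.4587)^2 gives M 0.2930, M+2 0.4966, M+4 0.2104; the largest is M+2.
P(M+2) = C(2,1) × 0.5413^1 × 0.4587^1 = 2 × 0.5413 × 0.4587 = 0.496589 (base)
P(M) = C(2,0) × 0.5413^2 × 0.4587^0 = 1 × 0.29300569 × 1.0000 = 0.293006
Relative intensity = 0.293006 / 0.496589 × 100 = 59.00

59.00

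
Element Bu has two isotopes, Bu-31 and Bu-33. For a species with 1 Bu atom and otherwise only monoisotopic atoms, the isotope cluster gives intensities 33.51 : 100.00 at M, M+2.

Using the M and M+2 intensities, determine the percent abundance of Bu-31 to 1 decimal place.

25.1%

Let p = fractional abundance of Bu-31. I(M+2)/I(M) = [C(1,1)·p^0·(1−p)] / p^1 = 1·(1−p)/p = 100.00/33.51 = 2.9842
(1−p)/p = 2.9842/1 = 2.9842  ⇒  p = 1/(1 + 2.9842) = 0.2510
Bu-31: 25.1%, Bu-33: 74.9%.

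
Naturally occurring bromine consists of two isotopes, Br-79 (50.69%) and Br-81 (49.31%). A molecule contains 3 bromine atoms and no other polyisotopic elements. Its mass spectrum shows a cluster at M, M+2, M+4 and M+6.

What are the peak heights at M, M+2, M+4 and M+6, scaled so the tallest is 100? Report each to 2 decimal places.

Expanding (0.5069 + 0.4931)^3:
P(M) = 0.5069^3 = 0.130247
P(M+2) = 3 × 0.5069^2 × 0.4931^1 = 0.380103
P(M+4) = 3 × 0.5069^1 × 0.4931^2 = 0.369755
P(M+6) = 0.4931^3 = 0.119896
The M+2 peak is largest (0.380103); scaling to 100 gives 34.27 : 100.00 : 97.28 : 31.54.

34.27 : 100.00 : 97.28 : 31.54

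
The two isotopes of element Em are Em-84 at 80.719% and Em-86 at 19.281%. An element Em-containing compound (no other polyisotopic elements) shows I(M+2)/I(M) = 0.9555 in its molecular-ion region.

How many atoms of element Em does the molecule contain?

For n independent Em atoms, I(M+2)/I(M) = n · (abundance Em-86) / (abundance Em-84) = n · 0.19281/0.80719.
n = 0.9555 × 0.80719/0.19281 = 4.00 ≈ 4

4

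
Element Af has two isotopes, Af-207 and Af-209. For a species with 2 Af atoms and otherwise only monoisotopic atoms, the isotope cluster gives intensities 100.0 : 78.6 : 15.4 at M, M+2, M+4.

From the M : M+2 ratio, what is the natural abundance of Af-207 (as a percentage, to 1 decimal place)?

71.8%

Write p for the Af-207 fraction. I(M+2)/I(M) = [C(2,1)·p^1·(1−p)] / p^2 = 2·(1−p)/p = 78.6/100.0 = 0.7860
(1−p)/p = 0.7860/2 = 0.3930  ⇒  p = 1/(1 + 0.3930) = 0.7179
Af-207: 71.8%, Af-209: 28.2%.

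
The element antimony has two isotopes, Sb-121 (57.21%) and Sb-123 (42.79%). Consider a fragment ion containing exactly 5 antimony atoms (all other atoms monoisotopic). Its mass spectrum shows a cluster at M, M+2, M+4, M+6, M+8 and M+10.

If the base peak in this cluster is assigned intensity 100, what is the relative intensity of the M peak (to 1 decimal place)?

17.9

Binomial terms of (0.5721 + 0.4279)^5: M 0.0613, M+2 0.2292, M+4 0.3428, M+6 0.2564, M+8 0.0959, M+10 0.0143 → M+4 is the base peak.
P(M+4) = C(5,2) × 0.5721^3 × 0.4279^2 = 10 × 0.18724742 × 0.18309841 = 0.342847 (base)
P(M) = C(5,0) × 0.5721^5 × 0.4279^0 = 1 × 0.06128578 × 1.0000 = 0.061286
Relative intensity = 0.061286 / 0.342847 × 100 = 17.9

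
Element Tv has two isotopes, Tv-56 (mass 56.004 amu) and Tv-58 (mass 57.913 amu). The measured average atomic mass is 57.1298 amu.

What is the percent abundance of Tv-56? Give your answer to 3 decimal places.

41.027%

Let x be the fractional abundance of Tv-56; then Tv-58 has abundance 1 − x.
56.004·x + 57.913·(1 − x) = 57.1298
(56.004 − 57.913)·x = 57.1298 − 57.913
x = -0.7832 / -1.909 = 0.41027 → 41.027% Tv-56, 58.973% Tv-58.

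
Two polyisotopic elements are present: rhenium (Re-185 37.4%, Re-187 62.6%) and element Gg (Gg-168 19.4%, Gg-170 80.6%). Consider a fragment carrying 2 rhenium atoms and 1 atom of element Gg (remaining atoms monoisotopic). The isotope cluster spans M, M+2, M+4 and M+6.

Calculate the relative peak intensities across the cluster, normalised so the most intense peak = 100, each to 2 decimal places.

5.98 : 44.90 : 100.00 : 69.66

Rhenium pattern (n=2): 0.139876 : 0.468248 : 0.391876
Element Gg pattern (n=1): 0.1940 : 0.8060
Convolve the two distributions (both contribute in 2-u steps):
  M: 0.139876×0.1940 = 0.027136
  M+2: 0.139876×0.8060 + 0.468248×0.1940 = 0.203580
  M+4: 0.468248×0.8060 + 0.391876×0.1940 = 0.453432
  M+6: 0.391876×0.8060 = 0.315852
Scale to base peak (0.453432) = 100: 5.98 : 44.90 : 100.00 : 69.66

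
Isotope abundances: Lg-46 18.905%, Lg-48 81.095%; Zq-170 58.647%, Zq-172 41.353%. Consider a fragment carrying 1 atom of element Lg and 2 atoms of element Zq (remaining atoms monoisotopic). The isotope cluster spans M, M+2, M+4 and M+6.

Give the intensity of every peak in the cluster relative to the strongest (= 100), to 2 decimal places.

Element Lg pattern (n=1): 0.18905 : 0.81095
Element Zq pattern (n=2): 0.34394706 : 0.48504588 : 0.17100706
Convolve the two distributions (both contribute in 2-u steps):
  M: 0.18905×0.34394706 = 0.065023
  M+2: 0.18905×0.48504588 + 0.81095×0.34394706 = 0.370622
  M+4: 0.18905×0.17100706 + 0.81095×0.48504588 = 0.425677
  M+6: 0.81095×0.17100706 = 0.138678
Scale to base peak (0.425677) = 100: 15.28 : 87.07 : 100.00 : 32.58

15.28 : 87.07 : 100.00 : 32.58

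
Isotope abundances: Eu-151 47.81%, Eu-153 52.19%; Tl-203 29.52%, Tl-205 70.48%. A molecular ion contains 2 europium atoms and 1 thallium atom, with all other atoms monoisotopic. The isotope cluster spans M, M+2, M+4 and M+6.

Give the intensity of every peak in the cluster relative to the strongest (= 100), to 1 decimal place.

Europium pattern (n=2): 0.22857961 : 0.49904078 : 0.27237961
Thallium pattern (n=1): 0.2952 : 0.7048
Convolve the two distributions (both contribute in 2-u steps):
  M: 0.22857961×0.2952 = 0.067477
  M+2: 0.22857961×0.7048 + 0.49904078×0.2952 = 0.308420
  M+4: 0.49904078×0.7048 + 0.27237961×0.2952 = 0.432130
  M+6: 0.27237961×0.7048 = 0.191973
Scale to base peak (0.432130) = 100: 15.6 : 71.4 : 100.0 : 44.4

15.6 : 71.4 : 100.0 : 44.4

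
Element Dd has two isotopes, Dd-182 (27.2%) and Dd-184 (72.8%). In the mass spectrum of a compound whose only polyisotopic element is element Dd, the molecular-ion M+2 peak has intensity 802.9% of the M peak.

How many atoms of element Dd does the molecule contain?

For n independent Dd atoms, I(M+2)/I(M) = n · (abundance Dd-184) / (abundance Dd-182) = n · 0.728/0.272.
n = 8.029 × 0.272/0.728 = 3.00 ≈ 3

3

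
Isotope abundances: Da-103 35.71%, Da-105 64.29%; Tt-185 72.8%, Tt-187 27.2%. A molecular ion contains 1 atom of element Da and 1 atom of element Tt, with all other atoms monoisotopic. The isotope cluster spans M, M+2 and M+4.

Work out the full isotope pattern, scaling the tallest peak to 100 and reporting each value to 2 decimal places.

Element Da pattern (n=1): 0.3571 : 0.6429
Element Tt pattern (n=1): 0.7280 : 0.2720
Convolve the two distributions (both contribute in 2-u steps):
  M: 0.3571×0.7280 = 0.259969
  M+2: 0.3571×0.2720 + 0.6429×0.7280 = 0.565162
  M+4: 0.6429×0.2720 = 0.174869
Scale to base peak (0.565162) = 100: 46.00 : 100.00 : 30.94

46.00 : 100.00 : 30.94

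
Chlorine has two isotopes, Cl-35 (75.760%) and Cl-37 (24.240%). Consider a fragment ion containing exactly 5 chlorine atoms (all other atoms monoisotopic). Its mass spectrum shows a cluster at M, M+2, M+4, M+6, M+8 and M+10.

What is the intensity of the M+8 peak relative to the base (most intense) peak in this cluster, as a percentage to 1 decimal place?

3.3%

Term probabilities: M 0.2496, M+2 0.3993, M+4 0.2555, M+6 0.0817, M+8 0.0131, M+10 0.0008. Base peak = M+2.
P(M+2) = C(5,1) × 0.75760^4 × 0.24240^1 = 5 × 0.32942751 × 0.2424 = 0.399266 (base)
P(M+8) = C(5,4) × 0.75760^1 × 0.24240^4 = 5 × 0.7576 × 0.00345247 = 0.013078
Relative intensity = 0.013078 / 0.399266 × 100 = 3.3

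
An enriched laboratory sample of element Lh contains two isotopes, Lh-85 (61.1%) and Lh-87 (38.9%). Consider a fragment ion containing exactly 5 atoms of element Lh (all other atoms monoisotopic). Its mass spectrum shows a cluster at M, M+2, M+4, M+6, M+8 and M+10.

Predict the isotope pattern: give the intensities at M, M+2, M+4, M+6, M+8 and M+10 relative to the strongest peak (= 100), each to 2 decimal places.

24.67 : 78.53 : 100.00 : 63.67 : 20.27 : 2.58

Each Lh atom is independently Lh-85 (p = 0.611) or Lh-87 (q = 0.389); the cluster is the binomial expansion (p + q)^5.
P(M) = 0.611^5 = 0.085154
P(M+2) = 5 × 0.611^4 × 0.389^1 = 0.271072
P(M+4) = 10 × 0.611^3 × 0.389^2 = 0.345162
P(M+6) = 10 × 0.611^2 × 0.389^3 = 0.219751
P(M+8) = 5 × 0.611^1 × 0.389^4 = 0.069954
P(M+10) = 0.389^5 = 0.008907
The M+4 peak is largest (0.345162); scaling to 100 gives 24.67 : 78.53 : 100.00 : 63.67 : 20.27 : 2.58.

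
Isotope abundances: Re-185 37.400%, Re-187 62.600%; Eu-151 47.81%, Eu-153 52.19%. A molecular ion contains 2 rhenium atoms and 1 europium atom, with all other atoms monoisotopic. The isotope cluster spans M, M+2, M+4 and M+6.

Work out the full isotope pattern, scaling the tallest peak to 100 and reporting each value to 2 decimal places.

Rhenium pattern (n=2): 0.139876 : 0.468248 : 0.391876
Europium pattern (n=1): 0.4781 : 0.5219
Convolve the two distributions (both contribute in 2-u steps):
  M: 0.139876×0.4781 = 0.066875
  M+2: 0.139876×0.5219 + 0.468248×0.4781 = 0.296871
  M+4: 0.468248×0.5219 + 0.391876×0.4781 = 0.431735
  M+6: 0.391876×0.5219 = 0.204520
Scale to base peak (0.431735) = 100: 15.49 : 68.76 : 100.00 : 47.37

15.49 : 68.76 : 100.00 : 47.37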